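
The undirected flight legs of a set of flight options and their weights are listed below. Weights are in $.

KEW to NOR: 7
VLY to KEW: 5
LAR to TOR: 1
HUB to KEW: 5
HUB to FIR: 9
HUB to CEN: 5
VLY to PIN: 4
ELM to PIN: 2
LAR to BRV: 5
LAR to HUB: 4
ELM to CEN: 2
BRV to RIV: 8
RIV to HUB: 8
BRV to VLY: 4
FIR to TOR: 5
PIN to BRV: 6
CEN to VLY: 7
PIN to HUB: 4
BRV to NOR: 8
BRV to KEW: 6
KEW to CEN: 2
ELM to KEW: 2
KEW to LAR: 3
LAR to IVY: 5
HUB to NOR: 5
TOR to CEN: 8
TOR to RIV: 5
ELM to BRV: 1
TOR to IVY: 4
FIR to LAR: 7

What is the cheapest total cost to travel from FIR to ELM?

$11

Running Dijkstra from FIR:
FIR: 0
TOR: 5  (via FIR)
LAR: 6  (via TOR)
HUB: 9  (via FIR)
IVY: 9  (via TOR)
KEW: 9  (via LAR)
RIV: 10  (via TOR)
ELM: 11  (via KEW)
Shortest route: FIR → TOR → LAR → KEW → ELM = $11.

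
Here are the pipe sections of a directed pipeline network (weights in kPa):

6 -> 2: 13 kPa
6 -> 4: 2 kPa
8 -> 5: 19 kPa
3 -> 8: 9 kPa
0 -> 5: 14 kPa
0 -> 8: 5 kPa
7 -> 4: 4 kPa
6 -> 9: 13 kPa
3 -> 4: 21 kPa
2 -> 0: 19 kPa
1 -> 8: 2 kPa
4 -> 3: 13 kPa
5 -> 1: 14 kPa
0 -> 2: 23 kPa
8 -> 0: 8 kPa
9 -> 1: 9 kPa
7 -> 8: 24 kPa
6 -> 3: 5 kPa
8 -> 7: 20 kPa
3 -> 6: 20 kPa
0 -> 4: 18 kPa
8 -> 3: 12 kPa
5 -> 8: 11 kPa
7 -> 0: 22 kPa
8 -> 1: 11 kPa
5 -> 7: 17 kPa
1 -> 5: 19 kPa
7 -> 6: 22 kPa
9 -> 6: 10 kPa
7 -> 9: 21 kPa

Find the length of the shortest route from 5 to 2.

42 kPa

Compare a few routes:
5 → 8 → 0 → 2: 11+8+23 = 42
5 → 1 → 8 → 0 → 2: 14+2+8+23 = 47
The minimum is 42 kPa via 5 → 8 → 0 → 2.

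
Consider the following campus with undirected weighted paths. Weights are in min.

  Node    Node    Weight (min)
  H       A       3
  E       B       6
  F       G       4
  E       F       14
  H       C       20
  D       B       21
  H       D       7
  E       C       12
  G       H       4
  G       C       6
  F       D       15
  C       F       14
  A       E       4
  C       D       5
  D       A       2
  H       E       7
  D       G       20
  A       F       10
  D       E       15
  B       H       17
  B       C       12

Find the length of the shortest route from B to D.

12 min

Candidate routes:
B → E → H → A → D: 6+7+3+2 = 18
B → E → H → D: 6+7+7 = 20
B → E → A → D: 6+4+2 = 12
B → C → D: 12+5 = 17
Cheapest is B → E → A → D at 12 min.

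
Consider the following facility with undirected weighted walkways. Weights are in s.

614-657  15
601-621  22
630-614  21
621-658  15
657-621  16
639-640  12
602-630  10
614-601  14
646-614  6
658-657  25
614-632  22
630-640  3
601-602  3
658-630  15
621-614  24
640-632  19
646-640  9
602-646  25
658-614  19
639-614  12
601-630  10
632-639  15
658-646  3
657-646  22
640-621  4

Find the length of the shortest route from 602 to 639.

Running Dijkstra from 602:
602: 0
601: 3  (via 602)
630: 10  (via 602)
640: 13  (via 630)
614: 17  (via 601)
621: 17  (via 640)
646: 22  (via 640)
639: 25  (via 640)
Shortest route: 602 → 630 → 640 → 639 = 25 s.

25 s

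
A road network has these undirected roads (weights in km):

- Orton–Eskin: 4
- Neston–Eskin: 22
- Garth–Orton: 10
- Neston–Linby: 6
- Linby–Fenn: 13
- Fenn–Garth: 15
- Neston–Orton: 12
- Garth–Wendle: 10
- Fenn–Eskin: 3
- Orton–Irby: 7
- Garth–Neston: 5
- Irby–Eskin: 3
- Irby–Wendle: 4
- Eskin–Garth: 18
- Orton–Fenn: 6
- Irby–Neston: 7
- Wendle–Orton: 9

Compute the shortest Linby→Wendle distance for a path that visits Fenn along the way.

Shortest Linby→Fenn: Linby → Fenn = 13
Best Fenn to Wendle: Fenn → Eskin → Irby → Wendle costing 10
Total via Fenn: 13 + 10 = 23 km.

23 km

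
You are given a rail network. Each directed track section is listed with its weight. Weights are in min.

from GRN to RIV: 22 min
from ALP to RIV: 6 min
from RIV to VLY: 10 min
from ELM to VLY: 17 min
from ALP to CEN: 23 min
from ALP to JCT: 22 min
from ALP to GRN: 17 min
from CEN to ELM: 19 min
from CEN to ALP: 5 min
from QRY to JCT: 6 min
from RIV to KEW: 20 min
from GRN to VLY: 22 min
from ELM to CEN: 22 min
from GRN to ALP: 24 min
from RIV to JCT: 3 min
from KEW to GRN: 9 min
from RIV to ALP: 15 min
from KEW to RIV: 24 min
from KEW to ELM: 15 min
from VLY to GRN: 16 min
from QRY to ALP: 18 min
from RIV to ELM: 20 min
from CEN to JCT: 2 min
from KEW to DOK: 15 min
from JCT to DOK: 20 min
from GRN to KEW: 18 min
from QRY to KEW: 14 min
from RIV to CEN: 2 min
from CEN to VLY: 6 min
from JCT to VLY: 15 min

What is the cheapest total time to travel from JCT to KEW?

49 min

Shortest distances from JCT:
JCT: 0
VLY: 15  (via JCT)
DOK: 20  (via JCT)
GRN: 31  (via VLY)
KEW: 49  (via GRN)
Shortest route: JCT–VLY–GRN–KEW = 49 min.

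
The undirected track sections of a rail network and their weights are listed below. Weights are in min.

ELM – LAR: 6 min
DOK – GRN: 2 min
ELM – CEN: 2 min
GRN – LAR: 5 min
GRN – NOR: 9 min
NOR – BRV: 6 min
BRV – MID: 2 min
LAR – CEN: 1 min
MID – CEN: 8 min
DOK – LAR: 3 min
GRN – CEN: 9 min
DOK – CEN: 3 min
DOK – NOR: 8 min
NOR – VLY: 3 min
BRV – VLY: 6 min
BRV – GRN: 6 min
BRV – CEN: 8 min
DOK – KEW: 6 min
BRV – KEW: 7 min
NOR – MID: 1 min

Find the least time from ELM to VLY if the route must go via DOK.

16 min

Best ELM to DOK: ELM → CEN → DOK costing 5
Best DOK to VLY: DOK → NOR → VLY costing 11
Total via DOK: 5 + 11 = 16 min.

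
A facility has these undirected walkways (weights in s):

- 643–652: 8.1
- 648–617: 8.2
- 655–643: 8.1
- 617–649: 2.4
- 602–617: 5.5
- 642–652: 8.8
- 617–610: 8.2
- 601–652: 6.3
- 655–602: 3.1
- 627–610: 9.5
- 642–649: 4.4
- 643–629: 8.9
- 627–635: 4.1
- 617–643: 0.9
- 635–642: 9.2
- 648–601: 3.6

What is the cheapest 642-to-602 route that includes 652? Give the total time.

Best 642 to 652: 642–652 costing 8.8
Best 652 to 602: 652–643–617–602 costing 14.5
Total via 652: 8.8 + 14.5 = 23.3 s.

23.3 s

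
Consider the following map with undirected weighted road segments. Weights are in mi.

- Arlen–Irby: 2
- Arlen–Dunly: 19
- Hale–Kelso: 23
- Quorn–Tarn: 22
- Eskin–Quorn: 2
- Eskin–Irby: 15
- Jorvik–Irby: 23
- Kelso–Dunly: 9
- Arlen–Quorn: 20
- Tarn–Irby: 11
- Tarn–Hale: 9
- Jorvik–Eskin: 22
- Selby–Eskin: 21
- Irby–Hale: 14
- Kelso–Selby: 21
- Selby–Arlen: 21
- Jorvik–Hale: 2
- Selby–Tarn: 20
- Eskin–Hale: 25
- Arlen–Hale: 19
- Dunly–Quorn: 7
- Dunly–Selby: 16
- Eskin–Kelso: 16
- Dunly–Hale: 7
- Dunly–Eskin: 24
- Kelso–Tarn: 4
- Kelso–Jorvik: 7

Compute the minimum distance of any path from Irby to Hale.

Compare a few routes:
Irby–Tarn–Kelso–Jorvik–Hale: 11+4+7+2 = 24
Irby–Hale: 14 = 14
Irby–Tarn–Hale: 11+9 = 20
Irby–Arlen–Hale: 2+19 = 21
The minimum is 14 mi via Irby–Hale.

14 mi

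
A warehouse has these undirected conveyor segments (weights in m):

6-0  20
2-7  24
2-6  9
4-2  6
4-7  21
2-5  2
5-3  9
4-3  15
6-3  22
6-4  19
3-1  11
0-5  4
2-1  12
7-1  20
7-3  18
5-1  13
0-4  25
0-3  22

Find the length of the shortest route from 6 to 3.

20 m

Candidate routes:
6 → 3: 22 = 22
6 → 2 → 4 → 3: 9+6+15 = 30
6 → 2 → 5 → 3: 9+2+9 = 20
Cheapest is 6 → 2 → 5 → 3 at 20 m.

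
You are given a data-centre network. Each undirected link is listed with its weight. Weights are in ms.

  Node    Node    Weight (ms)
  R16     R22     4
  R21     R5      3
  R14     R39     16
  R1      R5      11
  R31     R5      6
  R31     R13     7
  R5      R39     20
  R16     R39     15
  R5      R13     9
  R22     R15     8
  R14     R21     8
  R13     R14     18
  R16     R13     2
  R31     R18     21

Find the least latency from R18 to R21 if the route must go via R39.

68 ms

Shortest R18→R39: R18 → R31 → R13 → R16 → R39 = 45
Shortest R39→R21: R39 → R5 → R21 = 23
Total via R39: 45 + 23 = 68 ms.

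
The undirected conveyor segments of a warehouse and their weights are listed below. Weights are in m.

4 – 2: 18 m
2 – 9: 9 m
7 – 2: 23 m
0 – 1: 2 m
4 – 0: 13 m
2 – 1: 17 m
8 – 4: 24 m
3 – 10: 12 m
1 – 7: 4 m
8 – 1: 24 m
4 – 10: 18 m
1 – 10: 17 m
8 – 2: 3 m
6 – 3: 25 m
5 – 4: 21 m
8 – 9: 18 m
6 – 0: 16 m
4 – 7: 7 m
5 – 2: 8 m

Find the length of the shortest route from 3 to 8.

49 m

Running Dijkstra from 3:
3: 0
10: 12  (via 3)
6: 25  (via 3)
1: 29  (via 10)
4: 30  (via 10)
0: 31  (via 1)
7: 33  (via 1)
2: 46  (via 1)
8: 49  (via 2)
Shortest route: 3 → 10 → 1 → 2 → 8 = 49 m.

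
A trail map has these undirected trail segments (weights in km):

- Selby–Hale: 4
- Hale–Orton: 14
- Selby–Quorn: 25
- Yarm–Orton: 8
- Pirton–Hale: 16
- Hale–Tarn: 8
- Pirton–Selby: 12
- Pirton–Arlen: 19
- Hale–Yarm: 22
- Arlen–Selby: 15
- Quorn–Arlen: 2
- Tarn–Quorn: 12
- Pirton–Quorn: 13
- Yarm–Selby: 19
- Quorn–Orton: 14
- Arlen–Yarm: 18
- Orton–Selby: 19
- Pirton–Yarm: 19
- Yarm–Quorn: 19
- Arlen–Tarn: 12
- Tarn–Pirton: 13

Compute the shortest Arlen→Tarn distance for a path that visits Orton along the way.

38 km

Best Arlen to Orton: Arlen–Quorn–Orton costing 16
Best Orton to Tarn: Orton–Hale–Tarn costing 22
Total via Orton: 16 + 22 = 38 km.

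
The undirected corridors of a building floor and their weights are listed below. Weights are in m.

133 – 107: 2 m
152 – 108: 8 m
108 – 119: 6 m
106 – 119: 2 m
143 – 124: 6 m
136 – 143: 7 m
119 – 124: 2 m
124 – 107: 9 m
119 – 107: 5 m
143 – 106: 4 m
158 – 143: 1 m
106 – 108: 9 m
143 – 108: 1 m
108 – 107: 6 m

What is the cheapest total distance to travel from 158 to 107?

8 m

Running Dijkstra from 158:
158: 0
143: 1  (via 158)
108: 2  (via 143)
106: 5  (via 143)
124: 7  (via 143)
119: 7  (via 106)
107: 8  (via 108)
Shortest route: 158 → 143 → 108 → 107 = 8 m.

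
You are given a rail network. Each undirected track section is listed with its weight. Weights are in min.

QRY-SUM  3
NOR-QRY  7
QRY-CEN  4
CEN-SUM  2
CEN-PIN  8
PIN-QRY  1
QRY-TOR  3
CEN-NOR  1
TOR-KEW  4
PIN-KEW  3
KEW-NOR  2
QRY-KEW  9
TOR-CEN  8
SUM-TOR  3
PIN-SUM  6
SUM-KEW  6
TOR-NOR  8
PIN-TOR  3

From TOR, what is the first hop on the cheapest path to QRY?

Enumerating some paths:
TOR–PIN–QRY: 3+1 = 4
TOR–QRY: 3 = 3
TOR–SUM–QRY: 3+3 = 6
Cheapest is TOR–QRY at 3 min.
So from TOR the first move is to QRY.

QRY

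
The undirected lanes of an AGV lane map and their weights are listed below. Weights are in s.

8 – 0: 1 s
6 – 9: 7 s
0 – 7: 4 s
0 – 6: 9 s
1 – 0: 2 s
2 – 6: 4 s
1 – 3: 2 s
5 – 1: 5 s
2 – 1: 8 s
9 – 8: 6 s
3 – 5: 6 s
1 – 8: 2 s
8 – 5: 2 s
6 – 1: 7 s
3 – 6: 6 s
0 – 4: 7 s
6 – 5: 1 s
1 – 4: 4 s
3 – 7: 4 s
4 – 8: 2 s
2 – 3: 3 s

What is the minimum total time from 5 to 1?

4 s

Running Dijkstra from 5:
5: 0
6: 1  (via 5)
8: 2  (via 5)
0: 3  (via 8)
1: 4  (via 8)
Shortest route: 5–8–1 = 4 s.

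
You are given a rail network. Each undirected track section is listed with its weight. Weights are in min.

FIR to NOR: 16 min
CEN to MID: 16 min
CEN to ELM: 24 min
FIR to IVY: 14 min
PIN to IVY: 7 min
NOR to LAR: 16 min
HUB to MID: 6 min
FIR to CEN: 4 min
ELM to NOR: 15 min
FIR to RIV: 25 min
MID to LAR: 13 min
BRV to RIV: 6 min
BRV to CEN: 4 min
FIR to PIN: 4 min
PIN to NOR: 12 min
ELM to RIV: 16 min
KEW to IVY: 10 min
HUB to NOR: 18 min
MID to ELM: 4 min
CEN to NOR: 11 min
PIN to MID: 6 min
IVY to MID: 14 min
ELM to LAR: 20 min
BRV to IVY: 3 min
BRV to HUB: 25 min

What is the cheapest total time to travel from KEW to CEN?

Settle nodes by increasing distance from KEW:
KEW: 0
IVY: 10  (via KEW)
BRV: 13  (via IVY)
CEN: 17  (via BRV)
Shortest route: KEW–IVY–BRV–CEN = 17 min.

17 min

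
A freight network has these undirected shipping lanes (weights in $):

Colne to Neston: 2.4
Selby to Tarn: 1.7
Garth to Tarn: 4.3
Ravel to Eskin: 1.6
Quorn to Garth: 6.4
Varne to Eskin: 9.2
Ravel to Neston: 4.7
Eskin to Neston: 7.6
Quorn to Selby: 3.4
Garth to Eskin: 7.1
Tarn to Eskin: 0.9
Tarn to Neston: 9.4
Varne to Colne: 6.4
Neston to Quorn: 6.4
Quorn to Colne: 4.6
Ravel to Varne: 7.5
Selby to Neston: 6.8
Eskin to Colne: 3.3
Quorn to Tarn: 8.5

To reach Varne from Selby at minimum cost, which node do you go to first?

Tarn

Candidate routes:
Selby - Tarn - Eskin - Ravel - Varne: 1.7+0.9+1.6+7.5 = 11.7
Selby - Tarn - Eskin - Varne: 1.7+0.9+9.2 = 11.8
The minimum is $11.7 via Selby - Tarn - Eskin - Ravel - Varne.
So from Selby the first move is to Tarn.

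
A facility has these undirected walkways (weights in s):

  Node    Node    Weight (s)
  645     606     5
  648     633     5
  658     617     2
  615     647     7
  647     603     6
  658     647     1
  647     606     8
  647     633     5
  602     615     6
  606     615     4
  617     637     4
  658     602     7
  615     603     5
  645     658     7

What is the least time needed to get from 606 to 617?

11 s

Compare a few routes:
606–615–647–658–617: 4+7+1+2 = 14
606–647–658–617: 8+1+2 = 11
606–615–603–647–658–617: 4+5+6+1+2 = 18
606–645–658–617: 5+7+2 = 14
Cheapest is 606–647–658–617 at 11 s.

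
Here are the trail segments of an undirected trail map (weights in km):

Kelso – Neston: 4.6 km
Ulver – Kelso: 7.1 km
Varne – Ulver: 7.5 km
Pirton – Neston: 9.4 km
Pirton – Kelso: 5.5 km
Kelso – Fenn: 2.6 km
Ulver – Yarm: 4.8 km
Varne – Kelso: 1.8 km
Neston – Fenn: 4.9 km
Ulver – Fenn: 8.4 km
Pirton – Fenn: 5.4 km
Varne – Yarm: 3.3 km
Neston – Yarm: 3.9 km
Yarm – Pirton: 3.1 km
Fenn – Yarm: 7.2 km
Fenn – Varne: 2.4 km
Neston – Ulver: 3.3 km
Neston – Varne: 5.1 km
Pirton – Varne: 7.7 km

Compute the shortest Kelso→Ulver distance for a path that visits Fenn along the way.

Best Kelso to Fenn: Kelso–Fenn costing 2.6
Shortest Fenn→Ulver: Fenn–Neston–Ulver = 8.2
Total via Fenn: 2.6 + 8.2 = 10.8 km.

10.8 km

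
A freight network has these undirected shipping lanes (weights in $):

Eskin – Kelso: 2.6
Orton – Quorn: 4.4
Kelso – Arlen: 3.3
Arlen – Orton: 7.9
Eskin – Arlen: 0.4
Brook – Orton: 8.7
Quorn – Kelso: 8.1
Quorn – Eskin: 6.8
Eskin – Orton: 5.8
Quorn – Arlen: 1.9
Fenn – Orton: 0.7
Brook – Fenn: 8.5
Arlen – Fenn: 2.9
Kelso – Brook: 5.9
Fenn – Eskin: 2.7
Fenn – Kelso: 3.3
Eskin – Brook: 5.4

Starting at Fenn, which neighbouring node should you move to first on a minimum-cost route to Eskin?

Eskin

Candidate routes:
Fenn - Orton - Eskin: 0.7+5.8 = 6.5
Fenn - Arlen - Eskin: 2.9+0.4 = 3.3
Fenn - Kelso - Eskin: 3.3+2.6 = 5.9
Fenn - Eskin: 2.7 = 2.7
The minimum is $2.7 via Fenn - Eskin.
So from Fenn the first move is to Eskin.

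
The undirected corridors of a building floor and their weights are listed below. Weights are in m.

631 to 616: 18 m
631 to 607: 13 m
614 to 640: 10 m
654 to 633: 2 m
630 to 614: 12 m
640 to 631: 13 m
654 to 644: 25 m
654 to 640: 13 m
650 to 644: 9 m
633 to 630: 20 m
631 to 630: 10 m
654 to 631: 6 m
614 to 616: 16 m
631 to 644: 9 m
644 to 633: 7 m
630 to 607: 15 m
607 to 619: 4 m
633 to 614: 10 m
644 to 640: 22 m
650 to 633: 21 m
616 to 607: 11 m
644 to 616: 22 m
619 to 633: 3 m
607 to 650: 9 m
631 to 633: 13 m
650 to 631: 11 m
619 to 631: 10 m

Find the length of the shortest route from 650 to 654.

17 m

Running Dijkstra from 650:
650: 0
607: 9  (via 650)
644: 9  (via 650)
631: 11  (via 650)
619: 13  (via 607)
633: 16  (via 644)
654: 17  (via 631)
Shortest route: 650–631–654 = 17 m.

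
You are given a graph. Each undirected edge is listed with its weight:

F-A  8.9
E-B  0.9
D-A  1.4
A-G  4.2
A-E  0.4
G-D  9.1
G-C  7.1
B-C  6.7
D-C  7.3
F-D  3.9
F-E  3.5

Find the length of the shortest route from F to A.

Candidate routes:
F → A: 8.9 = 8.9
F → D → A: 3.9+1.4 = 5.3
F → E → A: 3.5+0.4 = 3.9
The minimum is 3.9 via F → E → A.

3.9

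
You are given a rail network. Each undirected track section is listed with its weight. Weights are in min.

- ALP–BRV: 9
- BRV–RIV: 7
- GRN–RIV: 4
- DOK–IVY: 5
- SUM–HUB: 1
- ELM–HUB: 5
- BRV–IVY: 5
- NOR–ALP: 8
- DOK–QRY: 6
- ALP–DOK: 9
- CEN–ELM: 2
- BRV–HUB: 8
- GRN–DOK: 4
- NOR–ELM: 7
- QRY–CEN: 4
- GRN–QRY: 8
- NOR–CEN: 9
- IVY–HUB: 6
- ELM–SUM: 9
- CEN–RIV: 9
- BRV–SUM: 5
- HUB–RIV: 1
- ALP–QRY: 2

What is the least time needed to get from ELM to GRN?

Candidate routes:
ELM - CEN - QRY - GRN: 2+4+8 = 14
ELM - SUM - HUB - RIV - GRN: 9+1+1+4 = 15
ELM - HUB - RIV - GRN: 5+1+4 = 10
The minimum is 10 min via ELM - HUB - RIV - GRN.

10 min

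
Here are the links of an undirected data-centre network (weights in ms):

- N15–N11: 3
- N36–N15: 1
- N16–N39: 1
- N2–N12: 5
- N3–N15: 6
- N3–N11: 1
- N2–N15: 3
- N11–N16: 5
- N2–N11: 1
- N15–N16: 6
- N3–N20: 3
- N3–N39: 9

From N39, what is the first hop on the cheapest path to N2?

N16

Compare a few routes:
N39–N16–N15–N11–N2: 1+6+3+1 = 11
N39–N16–N11–N2: 1+5+1 = 7
N39–N3–N11–N2: 9+1+1 = 11
N39–N16–N15–N2: 1+6+3 = 10
Cheapest is N39–N16–N11–N2 at 7 ms.
So from N39 the first move is to N16.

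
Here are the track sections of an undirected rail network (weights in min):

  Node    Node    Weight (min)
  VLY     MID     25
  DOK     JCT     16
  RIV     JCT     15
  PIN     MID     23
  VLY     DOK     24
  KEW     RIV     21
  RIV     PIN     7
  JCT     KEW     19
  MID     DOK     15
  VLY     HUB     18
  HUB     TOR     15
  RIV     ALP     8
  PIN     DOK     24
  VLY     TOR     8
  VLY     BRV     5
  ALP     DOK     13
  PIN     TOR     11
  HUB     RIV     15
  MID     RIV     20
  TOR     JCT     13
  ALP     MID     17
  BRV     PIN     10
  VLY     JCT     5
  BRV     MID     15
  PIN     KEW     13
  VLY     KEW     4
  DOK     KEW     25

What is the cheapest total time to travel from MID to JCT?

Settle nodes by increasing distance from MID:
MID: 0
DOK: 15  (via MID)
BRV: 15  (via MID)
ALP: 17  (via MID)
RIV: 20  (via MID)
VLY: 20  (via BRV)
PIN: 23  (via MID)
KEW: 24  (via VLY)
JCT: 25  (via VLY)
Shortest route: MID–BRV–VLY–JCT = 25 min.

25 min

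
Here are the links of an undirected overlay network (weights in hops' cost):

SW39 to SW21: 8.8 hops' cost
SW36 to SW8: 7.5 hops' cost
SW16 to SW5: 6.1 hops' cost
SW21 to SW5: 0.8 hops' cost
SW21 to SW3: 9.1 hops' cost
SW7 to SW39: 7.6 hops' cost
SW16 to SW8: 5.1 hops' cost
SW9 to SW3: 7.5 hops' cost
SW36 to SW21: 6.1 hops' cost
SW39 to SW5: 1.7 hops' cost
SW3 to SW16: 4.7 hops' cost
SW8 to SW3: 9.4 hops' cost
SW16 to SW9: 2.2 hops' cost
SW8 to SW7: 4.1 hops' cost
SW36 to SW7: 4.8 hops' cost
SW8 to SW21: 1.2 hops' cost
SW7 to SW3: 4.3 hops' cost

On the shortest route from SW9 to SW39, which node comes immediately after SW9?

Candidate routes:
SW9 - SW16 - SW5 - SW39: 2.2+6.1+1.7 = 10
SW9 - SW16 - SW8 - SW21 - SW5 - SW39: 2.2+5.1+1.2+0.8+1.7 = 11
The minimum is 10 hops' cost via SW9 - SW16 - SW5 - SW39.
So from SW9 the first move is to SW16.

SW16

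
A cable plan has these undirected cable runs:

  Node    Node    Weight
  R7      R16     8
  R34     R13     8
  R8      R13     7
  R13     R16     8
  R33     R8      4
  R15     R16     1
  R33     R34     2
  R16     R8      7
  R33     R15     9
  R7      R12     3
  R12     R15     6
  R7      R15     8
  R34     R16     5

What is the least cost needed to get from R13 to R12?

15

Settle nodes by increasing distance from R13:
R13: 0
R8: 7  (via R13)
R16: 8  (via R13)
R34: 8  (via R13)
R15: 9  (via R16)
R33: 10  (via R34)
R12: 15  (via R15)
Shortest route: R13 → R16 → R15 → R12 = 15.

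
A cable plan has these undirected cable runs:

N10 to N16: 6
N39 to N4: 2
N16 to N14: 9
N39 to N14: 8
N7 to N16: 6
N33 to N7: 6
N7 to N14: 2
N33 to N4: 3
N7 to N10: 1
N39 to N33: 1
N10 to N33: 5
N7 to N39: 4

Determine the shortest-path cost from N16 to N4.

12

Candidate routes:
N16 - N10 - N33 - N4: 6+5+3 = 14
N16 - N7 - N39 - N4: 6+4+2 = 12
N16 - N7 - N39 - N33 - N4: 6+4+1+3 = 14
N16 - N10 - N7 - N39 - N4: 6+1+4+2 = 13
The minimum is 12 via N16 - N7 - N39 - N4.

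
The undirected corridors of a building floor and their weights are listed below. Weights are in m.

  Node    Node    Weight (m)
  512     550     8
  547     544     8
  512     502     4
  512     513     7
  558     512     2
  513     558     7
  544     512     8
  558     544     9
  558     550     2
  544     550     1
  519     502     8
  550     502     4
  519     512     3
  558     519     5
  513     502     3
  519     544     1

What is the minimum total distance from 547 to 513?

Enumerating some paths:
547 - 544 - 550 - 558 - 513: 8+1+2+7 = 18
547 - 544 - 550 - 502 - 513: 8+1+4+3 = 16
The minimum is 16 m via 547 - 544 - 550 - 502 - 513.

16 m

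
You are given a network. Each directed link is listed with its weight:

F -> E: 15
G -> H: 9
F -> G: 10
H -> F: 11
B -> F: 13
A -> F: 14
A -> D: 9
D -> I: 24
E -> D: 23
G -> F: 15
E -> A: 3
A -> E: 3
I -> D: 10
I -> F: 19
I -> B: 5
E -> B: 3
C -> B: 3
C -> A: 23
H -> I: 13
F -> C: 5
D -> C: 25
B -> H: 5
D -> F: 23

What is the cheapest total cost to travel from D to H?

33

Shortest distances from D:
D: 0
F: 23  (via D)
I: 24  (via D)
C: 25  (via D)
B: 28  (via C)
G: 33  (via F)
H: 33  (via B)
Shortest route: D–C–B–H = 33.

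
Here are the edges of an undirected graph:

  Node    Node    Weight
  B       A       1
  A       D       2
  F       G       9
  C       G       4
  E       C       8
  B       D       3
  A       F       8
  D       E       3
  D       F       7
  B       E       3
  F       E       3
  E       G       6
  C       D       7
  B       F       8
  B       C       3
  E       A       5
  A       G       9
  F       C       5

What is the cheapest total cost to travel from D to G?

9

Shortest distances from D:
D: 0
A: 2  (via D)
B: 3  (via D)
E: 3  (via D)
C: 6  (via B)
F: 6  (via E)
G: 9  (via E)
Shortest route: D → E → G = 9.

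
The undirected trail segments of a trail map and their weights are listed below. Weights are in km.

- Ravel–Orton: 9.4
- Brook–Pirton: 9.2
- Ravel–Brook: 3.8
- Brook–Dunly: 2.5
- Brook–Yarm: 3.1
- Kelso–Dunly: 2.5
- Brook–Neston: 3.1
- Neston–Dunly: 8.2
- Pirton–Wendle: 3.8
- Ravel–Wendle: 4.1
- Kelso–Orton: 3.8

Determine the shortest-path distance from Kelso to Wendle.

Enumerating some paths:
Kelso - Dunly - Brook - Ravel - Wendle: 2.5+2.5+3.8+4.1 = 12.9
Kelso - Orton - Ravel - Wendle: 3.8+9.4+4.1 = 17.3
Cheapest is Kelso - Dunly - Brook - Ravel - Wendle at 12.9 km.

12.9 km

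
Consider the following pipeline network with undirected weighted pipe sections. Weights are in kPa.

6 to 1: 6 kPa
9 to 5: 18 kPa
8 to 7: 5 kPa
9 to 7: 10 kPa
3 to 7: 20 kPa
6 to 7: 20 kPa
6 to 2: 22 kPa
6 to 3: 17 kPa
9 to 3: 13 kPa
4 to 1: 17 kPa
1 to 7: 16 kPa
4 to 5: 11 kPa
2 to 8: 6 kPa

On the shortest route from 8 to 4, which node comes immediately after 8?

7

Candidate routes:
8–7–9–5–4: 5+10+18+11 = 44
8–7–6–1–4: 5+20+6+17 = 48
8–7–1–4: 5+16+17 = 38
Cheapest is 8–7–1–4 at 38 kPa.
So from 8 the first move is to 7.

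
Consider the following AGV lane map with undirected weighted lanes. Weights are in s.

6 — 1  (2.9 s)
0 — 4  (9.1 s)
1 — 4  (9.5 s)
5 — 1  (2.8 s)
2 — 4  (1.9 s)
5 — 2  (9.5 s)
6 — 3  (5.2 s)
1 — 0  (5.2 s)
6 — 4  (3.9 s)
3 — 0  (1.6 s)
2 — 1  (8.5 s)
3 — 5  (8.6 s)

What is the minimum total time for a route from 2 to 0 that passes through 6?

12.6 s

Best 2 to 6: 2 → 4 → 6 costing 5.8
Best 6 to 0: 6 → 3 → 0 costing 6.8
Total via 6: 5.8 + 6.8 = 12.6 s.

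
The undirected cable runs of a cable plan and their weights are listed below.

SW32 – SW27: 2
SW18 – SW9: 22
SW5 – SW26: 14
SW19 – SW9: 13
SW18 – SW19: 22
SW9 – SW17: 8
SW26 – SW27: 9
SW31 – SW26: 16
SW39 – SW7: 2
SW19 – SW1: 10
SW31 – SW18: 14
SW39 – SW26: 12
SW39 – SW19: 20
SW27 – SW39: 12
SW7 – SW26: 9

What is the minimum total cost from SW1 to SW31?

Compare a few routes:
SW1–SW19–SW39–SW7–SW26–SW31: 10+20+2+9+16 = 57
SW1–SW19–SW18–SW31: 10+22+14 = 46
SW1–SW19–SW39–SW26–SW31: 10+20+12+16 = 58
Cheapest is SW1–SW19–SW18–SW31 at 46.

46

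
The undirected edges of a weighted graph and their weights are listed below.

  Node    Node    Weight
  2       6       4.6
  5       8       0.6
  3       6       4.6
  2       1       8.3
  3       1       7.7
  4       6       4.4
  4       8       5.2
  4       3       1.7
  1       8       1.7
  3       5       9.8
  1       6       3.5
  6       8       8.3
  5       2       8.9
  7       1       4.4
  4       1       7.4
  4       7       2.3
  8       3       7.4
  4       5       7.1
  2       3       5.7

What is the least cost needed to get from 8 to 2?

Settle nodes by increasing distance from 8:
8: 0
5: 0.6  (via 8)
1: 1.7  (via 8)
4: 5.2  (via 8)
6: 5.2  (via 1)
7: 6.1  (via 1)
3: 6.9  (via 4)
2: 9.5  (via 5)
Shortest route: 8 → 5 → 2 = 9.5.

9.5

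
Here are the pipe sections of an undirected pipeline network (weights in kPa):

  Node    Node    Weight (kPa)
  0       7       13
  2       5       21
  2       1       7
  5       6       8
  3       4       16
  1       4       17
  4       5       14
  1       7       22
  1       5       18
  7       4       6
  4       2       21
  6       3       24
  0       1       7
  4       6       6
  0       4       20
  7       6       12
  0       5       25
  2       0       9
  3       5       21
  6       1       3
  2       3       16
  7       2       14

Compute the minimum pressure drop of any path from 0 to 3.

Running Dijkstra from 0:
0: 0
1: 7  (via 0)
2: 9  (via 0)
6: 10  (via 1)
7: 13  (via 0)
4: 16  (via 6)
5: 18  (via 6)
3: 25  (via 2)
Shortest route: 0 → 2 → 3 = 25 kPa.

25 kPa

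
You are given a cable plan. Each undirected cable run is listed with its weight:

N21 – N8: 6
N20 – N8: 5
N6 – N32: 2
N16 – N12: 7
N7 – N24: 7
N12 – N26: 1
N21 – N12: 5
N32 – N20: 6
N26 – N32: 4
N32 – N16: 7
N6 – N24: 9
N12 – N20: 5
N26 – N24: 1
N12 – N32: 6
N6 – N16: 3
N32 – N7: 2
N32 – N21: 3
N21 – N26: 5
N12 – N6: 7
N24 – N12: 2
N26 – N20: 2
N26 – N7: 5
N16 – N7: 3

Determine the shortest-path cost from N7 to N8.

Candidate routes:
N7 → N32 → N20 → N8: 2+6+5 = 13
N7 → N32 → N21 → N8: 2+3+6 = 11
N7 → N26 → N20 → N8: 5+2+5 = 12
N7 → N32 → N26 → N20 → N8: 2+4+2+5 = 13
Cheapest is N7 → N32 → N21 → N8 at 11.

11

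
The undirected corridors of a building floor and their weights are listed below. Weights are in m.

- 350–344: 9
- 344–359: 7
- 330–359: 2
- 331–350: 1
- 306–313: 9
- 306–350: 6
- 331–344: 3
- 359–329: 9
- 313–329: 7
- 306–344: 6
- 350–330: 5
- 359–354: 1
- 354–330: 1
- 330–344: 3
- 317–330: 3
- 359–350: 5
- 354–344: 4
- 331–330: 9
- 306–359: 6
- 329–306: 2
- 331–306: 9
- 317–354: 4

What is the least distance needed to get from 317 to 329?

13 m

Compare a few routes:
317–354–359–329: 4+1+9 = 14
317–330–359–306–329: 3+2+6+2 = 13
Cheapest is 317–330–359–306–329 at 13 m.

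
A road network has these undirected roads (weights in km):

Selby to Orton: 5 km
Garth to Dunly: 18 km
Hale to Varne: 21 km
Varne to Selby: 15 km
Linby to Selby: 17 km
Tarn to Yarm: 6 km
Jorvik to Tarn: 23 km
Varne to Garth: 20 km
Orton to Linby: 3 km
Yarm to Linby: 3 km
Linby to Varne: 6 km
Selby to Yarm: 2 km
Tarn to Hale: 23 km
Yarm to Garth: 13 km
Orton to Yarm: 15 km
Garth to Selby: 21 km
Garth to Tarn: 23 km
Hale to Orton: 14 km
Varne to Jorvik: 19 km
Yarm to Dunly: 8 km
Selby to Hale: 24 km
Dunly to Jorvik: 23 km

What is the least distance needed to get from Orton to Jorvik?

28 km

Running Dijkstra from Orton:
Orton: 0
Linby: 3  (via Orton)
Selby: 5  (via Orton)
Yarm: 6  (via Linby)
Varne: 9  (via Linby)
Tarn: 12  (via Yarm)
Hale: 14  (via Orton)
Dunly: 14  (via Yarm)
Garth: 19  (via Yarm)
Jorvik: 28  (via Varne)
Shortest route: Orton–Linby–Varne–Jorvik = 28 km.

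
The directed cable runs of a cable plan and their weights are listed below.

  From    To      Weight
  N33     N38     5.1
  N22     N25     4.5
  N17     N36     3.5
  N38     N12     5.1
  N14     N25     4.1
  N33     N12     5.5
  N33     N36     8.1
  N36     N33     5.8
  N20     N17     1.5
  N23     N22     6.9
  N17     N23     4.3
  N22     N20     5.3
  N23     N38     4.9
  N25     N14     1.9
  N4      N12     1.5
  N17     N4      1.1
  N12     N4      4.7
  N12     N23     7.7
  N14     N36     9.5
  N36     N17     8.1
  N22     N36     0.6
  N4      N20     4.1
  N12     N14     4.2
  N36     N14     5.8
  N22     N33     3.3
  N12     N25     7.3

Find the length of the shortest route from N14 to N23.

Shortest distances from N14:
N14: 0
N25: 4.1  (via N14)
N36: 9.5  (via N14)
N33: 15.3  (via N36)
N17: 17.6  (via N36)
N4: 18.7  (via N17)
N12: 20.2  (via N4)
N38: 20.4  (via N33)
N23: 21.9  (via N17)
Shortest route: N14 → N36 → N17 → N23 = 21.9.

21.9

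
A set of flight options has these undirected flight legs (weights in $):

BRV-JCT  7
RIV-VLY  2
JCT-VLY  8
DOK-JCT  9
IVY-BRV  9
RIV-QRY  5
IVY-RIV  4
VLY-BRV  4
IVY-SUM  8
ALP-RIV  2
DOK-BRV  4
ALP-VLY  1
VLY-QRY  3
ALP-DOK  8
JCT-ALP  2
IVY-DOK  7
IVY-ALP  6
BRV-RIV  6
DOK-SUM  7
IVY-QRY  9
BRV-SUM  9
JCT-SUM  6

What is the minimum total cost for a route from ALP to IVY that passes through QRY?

Shortest ALP→QRY: ALP–VLY–QRY = 4
Shortest QRY→IVY: QRY–IVY = 9
Total via QRY: 4 + 9 = $13.

$13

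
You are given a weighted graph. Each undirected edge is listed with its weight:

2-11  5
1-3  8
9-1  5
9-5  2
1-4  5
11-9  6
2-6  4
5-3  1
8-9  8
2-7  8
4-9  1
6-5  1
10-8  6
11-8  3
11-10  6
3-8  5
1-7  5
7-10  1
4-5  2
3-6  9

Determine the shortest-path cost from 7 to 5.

12

Settle nodes by increasing distance from 7:
7: 0
10: 1  (via 7)
1: 5  (via 7)
8: 7  (via 10)
11: 7  (via 10)
2: 8  (via 7)
4: 10  (via 1)
9: 10  (via 1)
3: 12  (via 8)
5: 12  (via 4)
Shortest route: 7–1–4–5 = 12.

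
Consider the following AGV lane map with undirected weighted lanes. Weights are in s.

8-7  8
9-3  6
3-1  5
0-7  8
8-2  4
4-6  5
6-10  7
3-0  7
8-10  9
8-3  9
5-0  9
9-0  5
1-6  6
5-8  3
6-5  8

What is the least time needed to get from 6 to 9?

17 s

Enumerating some paths:
6 → 1 → 3 → 9: 6+5+6 = 17
6 → 5 → 0 → 9: 8+9+5 = 22
Cheapest is 6 → 1 → 3 → 9 at 17 s.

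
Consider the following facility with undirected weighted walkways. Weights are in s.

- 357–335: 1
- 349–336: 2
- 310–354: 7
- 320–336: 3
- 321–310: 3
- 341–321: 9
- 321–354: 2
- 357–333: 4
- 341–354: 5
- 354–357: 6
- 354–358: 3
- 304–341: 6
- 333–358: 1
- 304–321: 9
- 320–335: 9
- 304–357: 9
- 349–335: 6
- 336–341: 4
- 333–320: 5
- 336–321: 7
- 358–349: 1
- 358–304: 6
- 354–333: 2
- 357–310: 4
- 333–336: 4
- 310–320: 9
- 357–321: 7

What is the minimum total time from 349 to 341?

Enumerating some paths:
349–358–354–341: 1+3+5 = 9
349–358–333–336–341: 1+1+4+4 = 10
349–358–333–354–341: 1+1+2+5 = 9
349–336–341: 2+4 = 6
Cheapest is 349–336–341 at 6 s.

6 s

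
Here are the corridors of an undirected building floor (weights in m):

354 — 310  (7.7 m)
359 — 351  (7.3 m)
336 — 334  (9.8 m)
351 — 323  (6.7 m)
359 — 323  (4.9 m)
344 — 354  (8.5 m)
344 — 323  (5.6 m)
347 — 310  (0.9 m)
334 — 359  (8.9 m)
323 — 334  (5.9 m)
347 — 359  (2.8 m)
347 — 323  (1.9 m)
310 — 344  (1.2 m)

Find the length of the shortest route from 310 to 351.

Enumerating some paths:
310 → 347 → 359 → 351: 0.9+2.8+7.3 = 11
310 → 347 → 323 → 351: 0.9+1.9+6.7 = 9.5
310 → 344 → 323 → 351: 1.2+5.6+6.7 = 13.5
Cheapest is 310 → 347 → 323 → 351 at 9.5 m.

9.5 m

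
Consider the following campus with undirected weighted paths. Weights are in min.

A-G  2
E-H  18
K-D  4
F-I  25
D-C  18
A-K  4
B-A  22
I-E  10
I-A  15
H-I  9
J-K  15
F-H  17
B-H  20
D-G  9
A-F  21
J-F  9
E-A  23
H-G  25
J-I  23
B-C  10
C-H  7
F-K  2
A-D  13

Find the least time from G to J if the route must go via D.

Shortest G→D: G → D = 9
Best D to J: D → K → F → J costing 15
Total via D: 9 + 15 = 24 min.

24 min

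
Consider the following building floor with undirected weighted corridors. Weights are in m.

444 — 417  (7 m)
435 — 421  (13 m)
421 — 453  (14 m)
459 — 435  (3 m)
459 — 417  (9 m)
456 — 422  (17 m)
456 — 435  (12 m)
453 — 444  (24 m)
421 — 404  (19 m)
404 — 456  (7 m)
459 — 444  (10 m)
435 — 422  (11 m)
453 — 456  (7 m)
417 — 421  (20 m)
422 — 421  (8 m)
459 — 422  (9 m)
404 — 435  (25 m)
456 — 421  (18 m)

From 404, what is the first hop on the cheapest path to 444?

456

Candidate routes:
404 - 456 - 435 - 459 - 444: 7+12+3+10 = 32
404 - 456 - 453 - 444: 7+7+24 = 38
Cheapest is 404 - 456 - 435 - 459 - 444 at 32 m.
So from 404 the first move is to 456.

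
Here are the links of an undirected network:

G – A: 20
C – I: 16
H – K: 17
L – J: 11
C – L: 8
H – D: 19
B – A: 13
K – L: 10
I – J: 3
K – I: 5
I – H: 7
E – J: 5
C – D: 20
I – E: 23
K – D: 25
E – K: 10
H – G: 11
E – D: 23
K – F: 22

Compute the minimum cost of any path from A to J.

Enumerating some paths:
A → G → H → I → J: 20+11+7+3 = 41
A → G → H → K → I → J: 20+11+17+5+3 = 56
Cheapest is A → G → H → I → J at 41.

41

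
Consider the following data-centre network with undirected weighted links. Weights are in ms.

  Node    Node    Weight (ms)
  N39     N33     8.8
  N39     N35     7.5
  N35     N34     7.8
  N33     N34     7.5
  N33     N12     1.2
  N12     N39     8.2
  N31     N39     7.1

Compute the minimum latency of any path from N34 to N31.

22.4 ms

Compare a few routes:
N34 - N35 - N39 - N31: 7.8+7.5+7.1 = 22.4
N34 - N33 - N39 - N31: 7.5+8.8+7.1 = 23.4
The minimum is 22.4 ms via N34 - N35 - N39 - N31.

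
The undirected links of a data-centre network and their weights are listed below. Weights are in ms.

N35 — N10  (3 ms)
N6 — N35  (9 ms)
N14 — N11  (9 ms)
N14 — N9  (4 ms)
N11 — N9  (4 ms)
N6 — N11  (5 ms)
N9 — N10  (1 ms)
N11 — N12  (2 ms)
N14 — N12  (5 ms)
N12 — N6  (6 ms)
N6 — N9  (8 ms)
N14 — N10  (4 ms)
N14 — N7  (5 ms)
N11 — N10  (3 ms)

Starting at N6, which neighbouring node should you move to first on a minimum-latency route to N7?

N12

Enumerating some paths:
N6 → N11 → N12 → N14 → N7: 5+2+5+5 = 17
N6 → N11 → N10 → N14 → N7: 5+3+4+5 = 17
N6 → N12 → N14 → N7: 6+5+5 = 16
N6 → N9 → N14 → N7: 8+4+5 = 17
Cheapest is N6 → N12 → N14 → N7 at 16 ms.
So from N6 the first move is to N12.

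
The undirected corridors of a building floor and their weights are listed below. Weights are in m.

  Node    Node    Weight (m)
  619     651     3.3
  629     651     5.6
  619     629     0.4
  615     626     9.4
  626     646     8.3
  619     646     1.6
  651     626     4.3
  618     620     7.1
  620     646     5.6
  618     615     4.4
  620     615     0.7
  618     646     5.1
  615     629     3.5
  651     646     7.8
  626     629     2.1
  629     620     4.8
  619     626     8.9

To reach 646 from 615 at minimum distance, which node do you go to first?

629

Candidate routes:
615 - 629 - 619 - 646: 3.5+0.4+1.6 = 5.5
615 - 620 - 646: 0.7+5.6 = 6.3
Cheapest is 615 - 629 - 619 - 646 at 5.5 m.
So from 615 the first move is to 629.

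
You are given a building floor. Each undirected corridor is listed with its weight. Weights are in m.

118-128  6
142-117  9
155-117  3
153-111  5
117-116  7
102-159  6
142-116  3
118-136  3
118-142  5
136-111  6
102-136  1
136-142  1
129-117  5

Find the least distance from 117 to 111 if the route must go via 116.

Best 117 to 116: 117 → 116 costing 7
Best 116 to 111: 116 → 142 → 136 → 111 costing 10
Total via 116: 7 + 10 = 17 m.

17 m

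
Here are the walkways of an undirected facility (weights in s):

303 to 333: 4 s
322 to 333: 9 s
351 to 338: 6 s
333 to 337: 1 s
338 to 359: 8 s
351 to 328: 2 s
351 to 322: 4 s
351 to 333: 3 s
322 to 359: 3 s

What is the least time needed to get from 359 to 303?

14 s

Enumerating some paths:
359 - 322 - 351 - 333 - 303: 3+4+3+4 = 14
359 - 322 - 333 - 303: 3+9+4 = 16
The minimum is 14 s via 359 - 322 - 351 - 333 - 303.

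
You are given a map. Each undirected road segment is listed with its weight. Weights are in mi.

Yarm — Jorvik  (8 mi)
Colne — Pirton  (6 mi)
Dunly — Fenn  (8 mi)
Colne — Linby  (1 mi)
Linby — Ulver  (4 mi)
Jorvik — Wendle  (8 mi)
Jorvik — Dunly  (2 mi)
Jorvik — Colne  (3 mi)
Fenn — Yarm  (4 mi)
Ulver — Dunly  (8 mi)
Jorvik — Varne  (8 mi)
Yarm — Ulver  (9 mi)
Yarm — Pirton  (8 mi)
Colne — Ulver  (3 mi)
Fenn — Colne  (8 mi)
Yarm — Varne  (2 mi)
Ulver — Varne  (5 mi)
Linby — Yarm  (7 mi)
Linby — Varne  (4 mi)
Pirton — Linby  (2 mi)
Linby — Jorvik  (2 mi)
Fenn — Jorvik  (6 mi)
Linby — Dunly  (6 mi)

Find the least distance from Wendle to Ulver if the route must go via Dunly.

18 mi

Best Wendle to Dunly: Wendle → Jorvik → Dunly costing 10
Best Dunly to Ulver: Dunly → Ulver costing 8
Total via Dunly: 10 + 8 = 18 mi.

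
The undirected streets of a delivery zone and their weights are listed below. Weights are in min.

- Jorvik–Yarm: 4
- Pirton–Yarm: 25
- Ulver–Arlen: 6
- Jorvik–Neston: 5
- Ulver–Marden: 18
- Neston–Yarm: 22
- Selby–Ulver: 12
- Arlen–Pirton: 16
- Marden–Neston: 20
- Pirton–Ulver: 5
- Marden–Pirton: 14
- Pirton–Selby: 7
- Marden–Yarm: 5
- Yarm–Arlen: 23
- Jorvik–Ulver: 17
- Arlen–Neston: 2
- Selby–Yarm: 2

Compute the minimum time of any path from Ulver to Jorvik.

13 min

Enumerating some paths:
Ulver → Arlen → Neston → Jorvik: 6+2+5 = 13
Ulver → Jorvik: 17 = 17
Ulver → Selby → Yarm → Jorvik: 12+2+4 = 18
The minimum is 13 min via Ulver → Arlen → Neston → Jorvik.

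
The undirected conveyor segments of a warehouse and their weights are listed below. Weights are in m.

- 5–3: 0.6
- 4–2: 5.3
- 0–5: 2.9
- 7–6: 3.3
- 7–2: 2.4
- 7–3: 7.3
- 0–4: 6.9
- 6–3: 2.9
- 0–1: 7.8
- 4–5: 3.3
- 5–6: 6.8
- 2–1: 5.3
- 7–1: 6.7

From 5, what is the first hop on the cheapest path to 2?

4

Candidate routes:
5–3–7–2: 0.6+7.3+2.4 = 10.3
5–6–7–2: 6.8+3.3+2.4 = 12.5
5–3–6–7–2: 0.6+2.9+3.3+2.4 = 9.2
5–4–2: 3.3+5.3 = 8.6
Cheapest is 5–4–2 at 8.6 m.
So from 5 the first move is to 4.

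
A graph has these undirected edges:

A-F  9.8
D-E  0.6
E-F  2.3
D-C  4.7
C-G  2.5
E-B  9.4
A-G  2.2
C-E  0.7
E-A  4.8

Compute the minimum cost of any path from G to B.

Enumerating some paths:
G → A → E → B: 2.2+4.8+9.4 = 16.4
G → C → E → B: 2.5+0.7+9.4 = 12.6
G → C → D → E → B: 2.5+4.7+0.6+9.4 = 17.2
G → A → F → E → B: 2.2+9.8+2.3+9.4 = 23.7
Cheapest is G → C → E → B at 12.6.

12.6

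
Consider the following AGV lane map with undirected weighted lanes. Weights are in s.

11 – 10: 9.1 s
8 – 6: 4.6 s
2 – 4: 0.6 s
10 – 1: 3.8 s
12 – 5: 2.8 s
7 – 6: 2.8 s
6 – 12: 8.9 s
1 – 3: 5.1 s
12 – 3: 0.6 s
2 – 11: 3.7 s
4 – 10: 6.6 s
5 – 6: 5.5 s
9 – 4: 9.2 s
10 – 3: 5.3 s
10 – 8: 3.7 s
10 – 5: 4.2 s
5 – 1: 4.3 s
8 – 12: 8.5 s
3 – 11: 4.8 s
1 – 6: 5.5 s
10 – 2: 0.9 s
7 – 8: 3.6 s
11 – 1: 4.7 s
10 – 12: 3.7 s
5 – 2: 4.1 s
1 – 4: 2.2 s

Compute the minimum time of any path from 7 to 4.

Candidate routes:
7–6–1–4: 2.8+5.5+2.2 = 10.5
7–8–10–2–4: 3.6+3.7+0.9+0.6 = 8.8
7–6–8–10–2–4: 2.8+4.6+3.7+0.9+0.6 = 12.6
Cheapest is 7–8–10–2–4 at 8.8 s.

8.8 s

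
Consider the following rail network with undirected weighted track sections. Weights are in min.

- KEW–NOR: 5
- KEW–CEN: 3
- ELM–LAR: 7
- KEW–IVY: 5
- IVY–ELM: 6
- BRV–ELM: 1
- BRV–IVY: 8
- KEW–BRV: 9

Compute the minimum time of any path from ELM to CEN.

13 min

Candidate routes:
ELM - BRV - KEW - CEN: 1+9+3 = 13
ELM - BRV - IVY - KEW - CEN: 1+8+5+3 = 17
ELM - IVY - KEW - CEN: 6+5+3 = 14
Cheapest is ELM - BRV - KEW - CEN at 13 min.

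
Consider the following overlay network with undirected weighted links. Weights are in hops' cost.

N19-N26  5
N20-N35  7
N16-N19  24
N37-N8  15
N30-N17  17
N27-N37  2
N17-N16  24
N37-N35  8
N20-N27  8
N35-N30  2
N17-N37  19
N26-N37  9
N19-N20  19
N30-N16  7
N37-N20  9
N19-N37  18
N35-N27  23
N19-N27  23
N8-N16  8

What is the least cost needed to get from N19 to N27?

Settle nodes by increasing distance from N19:
N19: 0
N26: 5  (via N19)
N37: 14  (via N26)
N27: 16  (via N37)
Shortest route: N19–N26–N37–N27 = 16 hops' cost.

16 hops' cost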